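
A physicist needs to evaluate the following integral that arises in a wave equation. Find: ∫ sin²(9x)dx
Using identity sin²(u)=(1 - cos(2u))/2:
∫ (1 - cos(18x))/2 dx=x/2 - sin(18x)/36 + C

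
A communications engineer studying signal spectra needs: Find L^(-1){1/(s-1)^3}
L^(-1){1/(s-a)^n}=t^(n-1)·e^(at)/(n-1)!
Here a=1, n=3: t^2·e^(t)/2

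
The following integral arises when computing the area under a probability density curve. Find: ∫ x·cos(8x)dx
By parts: u = x, dv = cos(8x) dx
du = dx, v = sin(8x)/8
= x·sin(8x)/8+cos(8x)/8²+C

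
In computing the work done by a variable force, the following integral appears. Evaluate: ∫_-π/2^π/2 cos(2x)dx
Antiderivative: sin(2x)/2
Evaluate at bounds: [sin(2·π/2)/2] - [sin(2·-π/2)/2]
= ((0) - (0))/2 = 0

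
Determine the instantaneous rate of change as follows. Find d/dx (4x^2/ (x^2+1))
Quotient rule: (f/g)' = (f'g - fg')/g²
f = 4x^2, f' = 8x
g = x^2+1, g' = 2x

Answer: (8x·(x^2+1)-8x^3)/(x^2+1)²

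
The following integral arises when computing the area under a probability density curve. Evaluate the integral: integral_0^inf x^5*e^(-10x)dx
This is a Gamma integral. Substitute u = 10x (du = 10 dx):
integral_0^inf x^5 * e^(-10x) dx = (1/10^6) integral_0^inf u^5 * e^(-u) du
= Gamma(6)/10^6 = 5!/10^6 = 120/1000000

Answer: 3/25000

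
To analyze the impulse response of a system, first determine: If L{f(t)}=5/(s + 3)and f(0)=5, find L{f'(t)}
L{f'(t)}=s·F(s) - f(0)=5s/(s+3)-5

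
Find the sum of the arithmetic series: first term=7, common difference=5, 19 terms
Last term: a_n = 7+(19-1)·5 = 97
Sum = n(a_1+a_n)/2 = 19(7+97)/2 = 988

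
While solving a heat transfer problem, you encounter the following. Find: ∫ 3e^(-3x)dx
Since d/dx[e^(-3x)] = -3e^(-3x), we get -1 e^(-3x) + C

Answer: -e^(-3x) + C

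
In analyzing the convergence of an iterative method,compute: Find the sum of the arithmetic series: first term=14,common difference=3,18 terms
Last term: a_n=14+(18-1)·3=65
Sum=n(a_1+a_n)/2=18(14+65)/2=711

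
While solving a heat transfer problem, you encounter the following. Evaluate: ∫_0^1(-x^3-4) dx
Step 1: Find antiderivative F(x) = (-1/4)x^4-4x
Step 2: F(1) - F(0) = -17/4 - (0) = -17/4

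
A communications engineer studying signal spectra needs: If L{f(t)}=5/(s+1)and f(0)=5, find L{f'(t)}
L{f'(t)} = s·F(s) - f(0) = 5s/(s+1)-5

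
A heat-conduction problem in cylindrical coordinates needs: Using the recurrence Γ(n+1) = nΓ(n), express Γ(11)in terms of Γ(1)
Γ(11) = 10Γ(10) = 10·9Γ(9) = ... = 10!·Γ(1) = 3628800·Γ(1)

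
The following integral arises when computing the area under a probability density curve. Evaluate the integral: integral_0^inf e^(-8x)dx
integral_0^inf e^(-8x) dx=[-1/8 * e^(-8x)]_0^inf
=0 - (-1/8)=1/8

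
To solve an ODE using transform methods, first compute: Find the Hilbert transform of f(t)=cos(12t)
The Hilbert transform shifts each frequency component by -pi/2.
H{cos(wt)} = sin(wt)
With w = 12: H{cos(12t)} = sin(12t)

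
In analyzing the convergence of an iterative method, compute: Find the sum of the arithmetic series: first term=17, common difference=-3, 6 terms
Last term: a_n=17 + (6 - 1)·-3=2
Sum=n(a_1 + a_n)/2=6(17 + 2)/2=57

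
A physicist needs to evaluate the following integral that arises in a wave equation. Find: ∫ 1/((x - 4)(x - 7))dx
Partial fractions: 1/((x-4)(x-7))=A/(x-4) + B/(x-7)
A=-1/3, B=1/3
∫ [-1/3· 1/(x-4) + 1/3· 1/(x-7)] dx
=(1/3)[ln|x-7| - ln|x-4|] + C

Answer: (1/3)·ln|(x-7)/(x-4)| + C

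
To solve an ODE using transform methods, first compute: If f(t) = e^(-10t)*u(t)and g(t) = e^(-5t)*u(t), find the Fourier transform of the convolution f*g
By the convolution theorem: F{f*g} = F(omega)*G(omega)
F(omega) = 1/(10 + j*omega), G(omega) = 1/(5 + j*omega)
F{f*g} = 1/((10 + j*omega)(5 + j*omega))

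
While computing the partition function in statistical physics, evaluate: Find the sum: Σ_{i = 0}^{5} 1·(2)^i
Geometric series: S=a(1 - r^n)/(1 - r)
a=1, r=2, n=6
S=1(1-64)/-1=63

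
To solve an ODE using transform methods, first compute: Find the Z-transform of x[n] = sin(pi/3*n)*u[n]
Z{sin(w0 * n) * u[n]} = z * sin(w0)/(z^2-2z * cos(w0)+1)
With w0 = pi/3: X(z) = z * sin(pi/3)/(z^2-2z * cos(pi/3)+1)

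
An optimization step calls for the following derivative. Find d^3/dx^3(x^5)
Apply power rule 3 times:
d^1: 5x^4
d^2: 20x^3
d^3: 60x^2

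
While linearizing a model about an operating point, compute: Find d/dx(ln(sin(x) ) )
Chain rule: d/dx[ln(u)]=u'/u where u=sin(x)
u'=cos(x)

Answer: (cos(x))/(sin(x))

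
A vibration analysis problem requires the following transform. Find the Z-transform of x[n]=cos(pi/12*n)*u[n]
Z{cos(w0*n)*u[n]} = z(z - cos(w0))/(z^2 - 2z*cos(w0) + 1)
With w0 = pi/12: X(z) = z(z - cos(pi/12))/(z^2 - 2z*cos(pi/12) + 1)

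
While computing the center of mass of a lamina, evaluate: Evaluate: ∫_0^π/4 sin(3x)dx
Antiderivative: -cos(3x)/3
Evaluate at bounds: [-cos(3·π/4)/3] - [-cos(3·0)/3]
=(-(-√2/2)+(1))/3=1/3+√2/6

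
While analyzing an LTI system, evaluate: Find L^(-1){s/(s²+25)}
L^(-1){s/(s²+w²)}=cos(wt)
Here w=5

Answer: cos(5t)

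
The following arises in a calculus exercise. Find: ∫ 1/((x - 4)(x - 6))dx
Partial fractions: 1/((x-4)(x-6))=A/(x-4)+B/(x-6)
A=-1/2, B=1/2
∫ [-1/2· 1/(x-4)+1/2· 1/(x-6)] dx
=(1/2)[ln|x-6| - ln|x-4|]+C

Answer: (1/2)·ln|(x-6)/(x-4)|+C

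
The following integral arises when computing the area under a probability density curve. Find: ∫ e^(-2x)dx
Since d/dx[e^(-2x)] = -2e^(-2x), we get -1/2 e^(-2x)+C

Answer: (-1/2)e^(-2x)+C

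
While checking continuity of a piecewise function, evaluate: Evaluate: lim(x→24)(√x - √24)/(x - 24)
Multiply by conjugate (√x+√24)/(√x+√24):
= (x - 24)/((x - 24)(√x+√24)) = 1/(√x+√24)
As x → 24: 1/(2√24)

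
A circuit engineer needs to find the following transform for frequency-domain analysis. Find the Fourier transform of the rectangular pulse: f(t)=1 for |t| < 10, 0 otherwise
F(omega) = integral from -10 to 10 of e^(-j*omega*t) dt
= 2*sin(10*omega)/omega = 20*sinc(10*omega/pi)

Answer: 2*sin(10*omega)/omega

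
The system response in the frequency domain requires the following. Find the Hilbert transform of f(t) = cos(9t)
The Hilbert transform shifts each frequency component by -pi/2.
H{cos(wt)} = sin(wt)
With w = 9: H{cos(9t)} = sin(9t)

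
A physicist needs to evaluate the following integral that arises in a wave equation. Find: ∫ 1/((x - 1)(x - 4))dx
Partial fractions: 1/((x-1)(x-4)) = A/(x-1) + B/(x-4)
A = -1/3, B = 1/3
∫ [-1/3· 1/(x-1) + 1/3· 1/(x-4)] dx
= (1/3)[ln|x-4| - ln|x-1|] + C

Answer: (1/3)·ln|(x-4)/(x-1)| + C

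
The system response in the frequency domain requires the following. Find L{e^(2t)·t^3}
First shifting: L{e^(at)f(t)}=F(s-a)
L{t^3}=6/s^4
Shift s → s-2: 6/(s-2)^4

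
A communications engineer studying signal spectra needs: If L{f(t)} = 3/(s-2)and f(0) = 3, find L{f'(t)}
L{f'(t)} = s·F(s) - f(0) = 3s/(s-2) - 3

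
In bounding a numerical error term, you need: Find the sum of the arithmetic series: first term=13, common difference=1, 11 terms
Last term: a_n = 13+(11-1)·1 = 23
Sum = n(a_1+a_n)/2 = 11(13+23)/2 = 198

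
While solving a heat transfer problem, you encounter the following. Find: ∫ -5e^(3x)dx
Since d/dx[e^(3x)]=3e^(3x), we get -5/3 e^(3x) + C

Answer: (-5/3)e^(3x) + C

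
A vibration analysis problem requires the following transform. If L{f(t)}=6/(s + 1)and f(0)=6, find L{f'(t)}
L{f'(t)}=s·F(s) - f(0)=6s/(s + 1) - 6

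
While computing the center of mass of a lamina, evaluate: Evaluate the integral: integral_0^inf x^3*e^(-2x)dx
This is a Gamma integral. Substitute u=2x (du=2 dx):
integral_0^inf x^3*e^(-2x) dx=(1/2^4) integral_0^inf u^3*e^(-u) du
=Gamma(4)/2^4=3!/2^4=6/16

Answer: 3/8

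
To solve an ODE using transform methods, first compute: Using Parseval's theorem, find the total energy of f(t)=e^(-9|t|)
Parseval's theorem: E=integral |f(t)|^2 dt=(1/2pi) integral |F(omega)|^2 domega
E=integral_{-inf}^{inf} e^(-18|t|) dt=2*integral_0^inf e^(-18t) dt=2/(2*9)=1/9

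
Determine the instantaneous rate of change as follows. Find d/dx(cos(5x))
Chain rule: d/dx[cos(u)] = -sin(u)·u' where u = 5x
u' = 5

Answer: -5·sin(5x)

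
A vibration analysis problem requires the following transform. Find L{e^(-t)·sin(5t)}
First shifting: L{e^(at)f(t)}=F(s-a)
L{sin(5t)}=5/(s² + 25)
Shift: 5/((s + 1)² + 25)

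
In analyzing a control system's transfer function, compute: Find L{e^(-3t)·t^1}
First shifting: L{e^(at)f(t)} = F(s-a)
L{t^1} = 1/s^2
Shift s → s + 3: 1/(s + 3)^2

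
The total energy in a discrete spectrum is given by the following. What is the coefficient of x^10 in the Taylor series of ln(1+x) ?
ln(1+x)=Σ (-1)^(n+1) x^n/n
Coefficient of x^10=(-1)^11/10=-1/10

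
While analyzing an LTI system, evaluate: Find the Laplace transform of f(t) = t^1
L{t^n} = n!/s^(n + 1)
L{t^1} = 1!/s^2 = 1/s^2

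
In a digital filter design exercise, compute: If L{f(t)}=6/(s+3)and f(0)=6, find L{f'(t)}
L{f'(t)} = s·F(s) - f(0) = 6s/(s + 3) - 6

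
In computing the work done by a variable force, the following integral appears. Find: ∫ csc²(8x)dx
Since d/dx[-cot(8x)] = 8csc²(8x), integral = -cot(8x)/8+C

Answer: (-1/8)cot(8x)+C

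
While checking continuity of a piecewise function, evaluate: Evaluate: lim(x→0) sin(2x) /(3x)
L'Hôpital (0/0): lim 2cos(2x)/3 = 2/3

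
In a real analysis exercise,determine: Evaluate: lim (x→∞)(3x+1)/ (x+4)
Divide numerator and denominator by x:
lim (3 + 1/x)/(1 + 4/x)=3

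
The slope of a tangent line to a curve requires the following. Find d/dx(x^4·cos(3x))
Product rule: (fg)' = f'g+fg'
f = x^4, f' = 4x^3
g = cos(3x), g' = -3·sin(3x)

Answer: 4x^3·cos(3x)-3x^4·sin(3x)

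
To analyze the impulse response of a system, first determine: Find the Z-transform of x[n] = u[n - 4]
Using the time-shift property: Z{u[n-4]} = z^(-4)*z/(z-1)
= z^(-3)/(z-1)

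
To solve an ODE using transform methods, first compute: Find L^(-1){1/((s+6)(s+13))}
Partial fractions: 1/((s + 6)(s + 13)) = A/(s + 6) + B/(s + 13)
Cover-up: A = 1/(s + 13)|_{s = -6} = 1/7; B = 1/(s + 6)|_{s = -13} = -1/7
L^(-1) = (1/7)e^(-6t) - (1/7)e^(-13t)

Answer: (1/7)(e^(-6t) - e^(-13t))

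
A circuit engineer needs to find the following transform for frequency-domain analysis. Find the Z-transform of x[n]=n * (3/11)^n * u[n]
Using the property Z{n * a^n * u[n]} = az/(z-a)^2
With a = 3/11: X(z) = (3/11)z/(z - 3/11)^2, |z| > 3/11

Answer: (3/11)z/(z - 3/11)^2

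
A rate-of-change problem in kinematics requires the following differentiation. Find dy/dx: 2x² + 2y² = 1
Differentiate: 4x+4y·(dy/dx)=0
dy/dx=-4x/(4y)=-1·(x/y)

Answer: dy/dx=-1·(x/y)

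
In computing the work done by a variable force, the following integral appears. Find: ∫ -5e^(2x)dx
Since d/dx[e^(2x)]=2e^(2x), we get -5/2 e^(2x)+C

Answer: (-5/2)e^(2x)+C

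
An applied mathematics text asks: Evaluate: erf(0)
erf(0) = 0 (error function is odd and erf(0) = 0 by definition)

Answer: 0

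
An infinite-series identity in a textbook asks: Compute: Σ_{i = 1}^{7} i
Using formula: Σ i^1=n(n+1)/2=7·8/2=28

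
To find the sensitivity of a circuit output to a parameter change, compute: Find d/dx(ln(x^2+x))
Chain rule: d/dx[ln(u)]=u'/u where u=x^2 + x
u'=2x + 1

Answer: (2x + 1)/(x^2 + x)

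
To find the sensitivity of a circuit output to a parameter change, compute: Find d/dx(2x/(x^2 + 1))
Quotient rule: (f/g)'=(f'g - fg')/g²
f=2x, f'=2
g=x^2 + 1, g'=2x

Answer: (2·(x^2 + 1) - 4x^2)/(x^2 + 1)²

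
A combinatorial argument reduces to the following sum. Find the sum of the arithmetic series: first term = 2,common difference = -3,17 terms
Last term: a_n=2 + (17 - 1)·-3=-46
Sum=n(a_1 + a_n)/2=17(2 + (-46))/2=-374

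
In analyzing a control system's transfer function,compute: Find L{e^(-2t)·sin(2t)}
First shifting: L{e^(at)f(t)}=F(s-a)
L{sin(2t)}=2/(s²+4)
Shift: 2/((s+2)²+4)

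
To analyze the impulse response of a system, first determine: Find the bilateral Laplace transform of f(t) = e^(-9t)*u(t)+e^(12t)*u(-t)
For e^(-9t)*u(t): L = 1/(s + 9), Re(s) > -9
For e^(12t)*u(-t): L = -1/(s-12), Re(s) < 12
Combined: F(s) = 1/(s + 9) - 1/(s-12), -9 < Re(s) < 12

Answer: 1/(s + 9) - 1/(s-12), ROC: -9 < Re(s) < 12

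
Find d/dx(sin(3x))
Chain rule: d/dx[sin(u)] = cos(u)·u' where u = 3x
u' = 3

Answer: 3·cos(3x)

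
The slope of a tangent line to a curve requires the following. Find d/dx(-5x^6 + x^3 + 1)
Power rule: d/dx(ax^n)=n·a·x^(n-1)
Term by term: -30·x^5+3·x^2

Answer: -30x^5+3x^2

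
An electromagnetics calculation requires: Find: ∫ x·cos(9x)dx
By parts: u = x, dv = cos(9x) dx
du = dx, v = sin(9x)/9
= x·sin(9x)/9 + cos(9x)/9² + C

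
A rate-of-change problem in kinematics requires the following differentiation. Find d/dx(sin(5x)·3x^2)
Product rule: (fg)'=f'g+fg'
f=sin(5x), f'=5·cos(5x)
g=3x^2, g'=6x

Answer: 15·cos(5x)·x^2+6·sin(5x)·x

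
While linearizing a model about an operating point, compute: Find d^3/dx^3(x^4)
Apply power rule 3 times:
d^1: 4x^3
d^2: 12x^2
d^3: 24x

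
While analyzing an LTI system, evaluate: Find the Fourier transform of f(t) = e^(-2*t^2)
The Fourier transform of a Gaussian e^(-a*t^2) is sqrt(pi/a)*e^(-omega^2/(4a)).
With a = 2: F(omega) = sqrt(pi/2)*e^(-omega^2/8)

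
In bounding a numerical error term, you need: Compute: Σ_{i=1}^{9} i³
Using formula: Σ i^3 = [n(n + 1)/2]² = [9·10/2]² = 2025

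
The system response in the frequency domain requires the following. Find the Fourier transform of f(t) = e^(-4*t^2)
The Fourier transform of a Gaussian e^(-a * t^2) is sqrt(pi/a) * e^(-omega^2/(4a)).
With a = 4: F(omega) = sqrt(pi)/2 * e^(-omega^2/16)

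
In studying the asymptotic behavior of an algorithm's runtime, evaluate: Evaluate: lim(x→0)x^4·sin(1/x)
Squeeze theorem: -|x^4| ≤ x^4·sin(1/x) ≤ |x^4|
Since x^4 → 0 as x → 0, by squeeze theorem the limit is 0

Answer: 0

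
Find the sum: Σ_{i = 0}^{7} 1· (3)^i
Geometric series: S = a(1 - r^n)/(1 - r)
a = 1, r = 3, n = 8
S = 1(1-6561)/-2 = 3280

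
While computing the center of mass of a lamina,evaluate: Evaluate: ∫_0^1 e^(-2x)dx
Antiderivative: (1/(-2))e^(-2x)
Evaluate: (1/(-2))(e^-2 - 1)

Answer: (e^-2 - 1)/(-2)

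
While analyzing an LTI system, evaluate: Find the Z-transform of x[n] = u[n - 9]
Using the time-shift property: Z{u[n-9]}=z^(-9) * z/(z-1)
=z^(-8)/(z-1)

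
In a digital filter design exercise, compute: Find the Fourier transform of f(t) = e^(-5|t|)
Using the standard pair: F{e^(-a|t|)}=2a/(a^2 + omega^2)
With a=5: F(omega)=10/(25 + omega^2)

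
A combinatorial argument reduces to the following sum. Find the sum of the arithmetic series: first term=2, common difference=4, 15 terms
Last term: a_n=2+(15-1)·4=58
Sum=n(a_1+a_n)/2=15(2+58)/2=450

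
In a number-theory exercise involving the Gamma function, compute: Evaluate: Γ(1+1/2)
Γ(n+1/2)=(2n)!√π/(4^n·n!)
=2√π/(4·1)=(1/2)·√π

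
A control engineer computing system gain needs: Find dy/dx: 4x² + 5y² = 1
Differentiate: 8x + 10y·(dy/dx)=0
dy/dx=-8x/(10y)=-(4/5)·(x/y)

Answer: dy/dx=-(4/5)·(x/y)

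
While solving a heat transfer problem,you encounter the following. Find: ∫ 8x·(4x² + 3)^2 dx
Let u = 4x² + 3, du = 8x dx
∫ u^2 du = u^3/3 + C

Answer: (4x² + 3)^3/3 + C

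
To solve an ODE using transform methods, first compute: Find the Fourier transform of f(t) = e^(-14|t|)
Using the standard pair: F{e^(-a|t|)}=2a/(a^2+omega^2)
With a=14: F(omega)=28/(196+omega^2)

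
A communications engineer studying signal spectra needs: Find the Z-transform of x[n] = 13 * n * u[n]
Z{n * u[n]} = z/(z-1)^2
By linearity: Z{13 * n * u[n]} = 13z/(z-1)^2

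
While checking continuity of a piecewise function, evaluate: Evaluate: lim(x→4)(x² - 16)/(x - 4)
Factor: (x² - 16)=(x-4)(x + 4)
Cancel (x-4): lim(x→4) (x + 4)=8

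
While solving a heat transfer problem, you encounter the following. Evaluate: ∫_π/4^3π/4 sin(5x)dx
Antiderivative: -cos(5x)/5
Evaluate at bounds: [-cos(5·3π/4)/5] - [-cos(5·π/4)/5]
=(-(√2/2) + (-√2/2))/5=-√2/5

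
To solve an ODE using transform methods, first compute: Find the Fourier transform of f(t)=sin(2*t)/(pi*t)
sin(W * t)/(pi * t)=(W/pi) * sinc(W * t/pi) is the impulse response of the ideal low-pass filter with cutoff W (here W=2).
Its Fourier transform is a rectangular function:
F(omega)=1 for |omega| < 2, 0 otherwise

Answer: rect(omega/4) [i.e., 1 for |omega| < 2, 0 otherwise]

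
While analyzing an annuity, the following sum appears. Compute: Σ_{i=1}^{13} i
Using formula: Σ i^1=n(n + 1)/2=13·14/2=91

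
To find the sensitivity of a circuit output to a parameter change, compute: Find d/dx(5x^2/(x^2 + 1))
Quotient rule: (f/g)' = (f'g - fg')/g²
f = 5x^2, f' = 10x
g = x^2+1, g' = 2x

Answer: (10x·(x^2+1)-10x^3)/(x^2+1)²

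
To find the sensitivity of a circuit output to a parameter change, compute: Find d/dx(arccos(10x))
d/dx[arccos(u)] = -u'/√(1-u²), u = 10x, u' = 10

Answer: -10/√(1-100x²)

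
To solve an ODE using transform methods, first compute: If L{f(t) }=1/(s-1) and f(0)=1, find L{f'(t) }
L{f'(t)}=s·F(s) - f(0)=s/(s-1)-1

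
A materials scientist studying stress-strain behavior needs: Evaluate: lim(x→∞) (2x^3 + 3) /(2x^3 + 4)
Divide numerator and denominator by x^3:
lim (2 + 3/x^3)/(2 + 4/x^3)=1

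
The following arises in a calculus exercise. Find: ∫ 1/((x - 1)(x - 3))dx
Partial fractions: 1/((x-1)(x-3))=A/(x-1) + B/(x-3)
A=-1/2, B=1/2
∫ [-1/2· 1/(x-1) + 1/2· 1/(x-3)] dx
=(1/2)[ln|x-3| - ln|x-1|] + C

Answer: (1/2)·ln|(x-3)/(x-1)| + C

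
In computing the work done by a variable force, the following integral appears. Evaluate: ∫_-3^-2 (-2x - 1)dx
Step 1: Find antiderivative F(x)=-x^2 - x
Step 2: F(-2) - F(-3)=-2 - (-6)=4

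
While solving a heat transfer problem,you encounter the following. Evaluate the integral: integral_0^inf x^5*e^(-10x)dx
This is a Gamma integral. Substitute u = 10x (du = 10 dx):
integral_0^inf x^5*e^(-10x) dx = (1/10^6) integral_0^inf u^5*e^(-u) du
= Gamma(6)/10^6 = 5!/10^6 = 120/1000000

Answer: 3/25000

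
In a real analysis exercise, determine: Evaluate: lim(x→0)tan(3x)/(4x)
tan(u) ≈ u for small u:
tan(3x)/(4x) ≈ 3x/(4x)=3/4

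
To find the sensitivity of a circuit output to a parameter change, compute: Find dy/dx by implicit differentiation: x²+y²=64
Differentiate both sides: 2x + 2y·(dy/dx) = 0
Solve: dy/dx = -2x/(2y) = -x/y

Answer: dy/dx = -x/y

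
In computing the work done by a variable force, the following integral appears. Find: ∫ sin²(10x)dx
Using identity sin²(u) = (1 - cos(2u))/2:
∫ (1 - cos(20x))/2 dx = x/2 - sin(20x)/40 + C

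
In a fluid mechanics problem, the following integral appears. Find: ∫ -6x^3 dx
Using power rule: ∫ -6x^3 dx=-6/4 x^4 + C=(-3/2)x^4 + C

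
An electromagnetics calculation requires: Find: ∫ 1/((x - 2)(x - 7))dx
Partial fractions: 1/((x-2)(x-7))=A/(x-2)+B/(x-7)
A=-1/5, B=1/5
∫ [-1/5· 1/(x-2)+1/5· 1/(x-7)] dx
=(1/5)[ln|x-7| - ln|x-2|]+C

Answer: (1/5)·ln|(x-7)/(x-2)|+C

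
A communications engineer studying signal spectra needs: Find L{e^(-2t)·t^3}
First shifting: L{e^(at)f(t)} = F(s-a)
L{t^3} = 6/s^4
Shift s → s+2: 6/(s+2)^4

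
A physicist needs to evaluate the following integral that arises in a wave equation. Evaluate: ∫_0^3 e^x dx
Antiderivative: e^x
Evaluate: (e^3 - 1)

Answer: e^3 - 1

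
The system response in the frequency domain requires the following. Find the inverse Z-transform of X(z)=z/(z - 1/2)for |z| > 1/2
Standard pair: z/(z-a) <-> a^n * u[n] for causal signals
With a = 1/2: x[n] = (1/2)^n * u[n]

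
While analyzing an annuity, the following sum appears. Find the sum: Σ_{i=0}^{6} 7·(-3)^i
Geometric series: S = a(1 - r^n)/(1 - r)
a = 7, r = -3, n = 7
S = 7(1 + 2187)/4 = 3829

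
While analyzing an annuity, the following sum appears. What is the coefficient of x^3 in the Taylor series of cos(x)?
cos(x) has only even powers. Coefficient of x^3 = 0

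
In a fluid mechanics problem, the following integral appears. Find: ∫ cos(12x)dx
Using substitution u = 12x: ∫ cos(u) du/12 = sin(u)/12+C

Answer: (1/12)sin(12x)+C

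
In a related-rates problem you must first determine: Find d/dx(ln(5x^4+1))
Chain rule: d/dx[ln(u)] = u'/u where u = 5x^4+1
u' = 20x^3

Answer: (20x^3)/(5x^4+1)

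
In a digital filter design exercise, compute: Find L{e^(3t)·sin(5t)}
First shifting: L{e^(at)f(t)} = F(s-a)
L{sin(5t)} = 5/(s²+25)
Shift: 5/((s-3)²+25)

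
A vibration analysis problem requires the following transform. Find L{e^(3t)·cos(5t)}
First shifting: L{e^(at)f(t)}=F(s-a)
L{cos(5t)}=s/(s²+25)
Shift: (s-3)/((s-3)²+25)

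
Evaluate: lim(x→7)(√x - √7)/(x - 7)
Multiply by conjugate (√x + √7)/(√x + √7):
= (x - 7)/((x - 7)(√x + √7)) = 1/(√x + √7)
As x → 7: 1/(2√7)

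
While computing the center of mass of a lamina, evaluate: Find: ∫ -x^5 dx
Using power rule: ∫ -x^5 dx=-1/6 x^6 + C=(-1/6)x^6 + C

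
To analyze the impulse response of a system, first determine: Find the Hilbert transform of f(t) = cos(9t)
The Hilbert transform shifts each frequency component by -pi/2.
H{cos(wt)}=sin(wt)
With w=9: H{cos(9t)}=sin(9t)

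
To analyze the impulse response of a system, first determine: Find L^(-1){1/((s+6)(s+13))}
Partial fractions: 1/((s+6)(s+13))=A/(s+6)+B/(s+13)
Cover-up: A=1/(s+13)|_{s=-6}=1/7; B=1/(s+6)|_{s=-13}=-1/7
L^(-1)=(1/7)e^(-6t) - (1/7)e^(-13t)

Answer: (1/7)(e^(-6t) - e^(-13t))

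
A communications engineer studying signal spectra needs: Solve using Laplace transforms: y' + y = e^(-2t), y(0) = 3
Take L: sY - 3 + Y = 1/(s + 2)
Y(s + 1) = 1/(s + 2) + 3
Y = 1/((s + 2)(s + 1)) + 3/(s + 1)
Partial fractions: 1/((s + 2)(s + 1)) = -1/(s + 2) + 1/(s + 1)
So Y = -1/(s + 2) + 4/(s + 1)
Inverse Laplace transform (L^(-1){1/(s + 2)} = e^(-2t), L^(-1){1/(s + 1)} = e^(-t)):

Answer: y(t) = -1·e^(-2t) + 4·e^(-t)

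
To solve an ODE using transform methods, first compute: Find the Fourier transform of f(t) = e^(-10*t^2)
The Fourier transform of a Gaussian e^(-a*t^2) is sqrt(pi/a)*e^(-omega^2/(4a)).
With a=10: F(omega)=sqrt(pi/10)*e^(-omega^2/40)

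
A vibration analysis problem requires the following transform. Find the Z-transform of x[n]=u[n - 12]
Using the time-shift property: Z{u[n-12]}=z^(-12) * z/(z-1)
=z^(-11)/(z-1)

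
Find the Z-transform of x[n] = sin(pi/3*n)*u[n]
Z{sin(w0 * n) * u[n]} = z * sin(w0)/(z^2-2z * cos(w0)+1)
With w0 = pi/3: X(z) = z * sin(pi/3)/(z^2-2z * cos(pi/3)+1)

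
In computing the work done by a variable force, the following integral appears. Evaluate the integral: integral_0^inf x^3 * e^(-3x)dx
This is a Gamma integral. Substitute u=3x (du=3 dx):
integral_0^inf x^3 * e^(-3x) dx=(1/3^4) integral_0^inf u^3 * e^(-u) du
=Gamma(4)/3^4=3!/3^4=6/81

Answer: 2/27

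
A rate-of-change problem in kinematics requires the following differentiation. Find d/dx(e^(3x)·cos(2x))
Product rule: (fg)'=f'g + fg'
f=e^(3x), f'=3·e^(3x)
g=cos(2x), g'=-2·sin(2x)

Answer: 3·e^(3x)·cos(2x) - 2·e^(3x)·sin(2x)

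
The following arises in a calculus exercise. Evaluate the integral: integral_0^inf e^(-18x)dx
integral_0^inf e^(-18x) dx=[-1/18 * e^(-18x)]_0^inf
=0 - (-1/18)=1/18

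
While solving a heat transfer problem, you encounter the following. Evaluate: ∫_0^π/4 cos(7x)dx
Antiderivative: sin(7x)/7
Evaluate at bounds: [sin(7·π/4)/7] - [sin(7·0)/7]
= ((-√2/2) - (0))/7 = -√2/14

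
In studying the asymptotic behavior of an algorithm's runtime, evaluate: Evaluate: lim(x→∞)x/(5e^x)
Apply L'Hôpital 1 times (∞/∞ each time):
Eventually get 1!/(5e^x) → 0

Answer: 0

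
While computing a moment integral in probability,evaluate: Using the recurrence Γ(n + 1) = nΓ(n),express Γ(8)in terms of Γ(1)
Γ(8) = 7Γ(7) = 7·6Γ(6) = ... = 7!·Γ(1) = 5040·Γ(1)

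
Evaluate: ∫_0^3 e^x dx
Antiderivative: e^x
Evaluate: (e^3 - 1)

Answer: e^3 - 1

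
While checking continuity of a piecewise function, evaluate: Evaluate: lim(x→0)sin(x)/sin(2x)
sin(u) ≈ u for small u:
sin(x)/sin(2x) ≈ x/(2x) = 1/2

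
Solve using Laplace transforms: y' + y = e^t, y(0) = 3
Take L: sY - 3+Y = 1/(s-1)
Y(s+1) = 1/(s-1)+3
Y = 1/((s-1)(s+1))+3/(s+1)
Partial fractions: 1/((s-1)(s+1)) = (1/2)/(s-1) - (1/2)/(s+1)
So Y = (1/2)/(s-1)+(5/2)/(s+1)
Inverse Laplace transform (L^(-1){1/(s-1)} = e^t, L^(-1){1/(s+1)} = e^(-t)):

Answer: y(t) = (1/2)·e^t+(5/2)·e^(-t)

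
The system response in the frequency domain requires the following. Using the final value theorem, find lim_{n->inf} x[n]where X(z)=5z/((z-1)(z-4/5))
Final value theorem: lim x[n]=lim_{z->1} (z-1) * X(z)
(z-1) * X(z)=5z/(z-4/5)
As z->1: 5/(1 - 4/5)=5/(1/5)=25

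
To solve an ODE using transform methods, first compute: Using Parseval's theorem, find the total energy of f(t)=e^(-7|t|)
Parseval's theorem: E=integral |f(t)|^2 dt=(1/2pi) integral |F(omega)|^2 domega
E=integral_{-inf}^{inf} e^(-14|t|) dt=2 * integral_0^inf e^(-14t) dt=2/(2 * 7)=1/7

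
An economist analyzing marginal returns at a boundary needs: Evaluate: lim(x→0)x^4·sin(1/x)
Squeeze theorem: -|x^4| ≤ x^4·sin(1/x) ≤ |x^4|
Since x^4 → 0 as x → 0, by squeeze theorem the limit is 0

Answer: 0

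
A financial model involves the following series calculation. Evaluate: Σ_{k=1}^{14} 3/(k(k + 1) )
Partial fractions: 3/(k(k + 1)) = 3/k - 3/(k + 1)
Telescoping sum: 3(1 - 1/15) = 3·14/15

Answer: 14/5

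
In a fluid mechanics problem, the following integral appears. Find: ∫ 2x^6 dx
Using power rule: ∫ 2x^6 dx = 2/7 x^7 + C = (2/7)x^7 + C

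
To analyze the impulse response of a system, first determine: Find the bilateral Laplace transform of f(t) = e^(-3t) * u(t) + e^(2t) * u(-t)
For e^(-3t) * u(t): L=1/(s + 3), Re(s) > -3
For e^(2t) * u(-t): L=-1/(s-2), Re(s) < 2
Combined: F(s)=1/(s + 3) - 1/(s-2), -3 < Re(s) < 2

Answer: 1/(s + 3) - 1/(s-2), ROC: -3 < Re(s) < 2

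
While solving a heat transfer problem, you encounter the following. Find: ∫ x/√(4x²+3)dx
Let u = 4x²+3, du = 8x dx
∫ (1/8)·u^(-1/2) du = √u/4+C

Answer: √(4x²+3)/4+C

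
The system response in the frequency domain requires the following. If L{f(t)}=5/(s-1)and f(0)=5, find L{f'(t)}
L{f'(t)} = s·F(s) - f(0) = 5s/(s-1) - 5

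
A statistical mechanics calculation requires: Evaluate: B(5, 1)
B(x,y)=Γ(x)Γ(y)/Γ(x + y)=(x-1)!(y-1)!/(x + y-1)!
B(5,1)=4!·0!/5!=1/5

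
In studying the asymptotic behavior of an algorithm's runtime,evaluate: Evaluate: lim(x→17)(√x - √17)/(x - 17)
Multiply by conjugate (√x + √17)/(√x + √17):
=(x - 17)/((x - 17)(√x + √17))=1/(√x + √17)
As x → 17: 1/(2√17)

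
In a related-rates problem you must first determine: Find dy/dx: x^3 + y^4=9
Differentiate: 3x^2+4y^3·(dy/dx) = 0
dy/dx = -3x^2/(4y^3)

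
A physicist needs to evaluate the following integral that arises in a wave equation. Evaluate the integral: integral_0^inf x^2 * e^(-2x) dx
This is a Gamma integral. Substitute u = 2x (du = 2 dx):
integral_0^inf x^2*e^(-2x) dx = (1/2^3) integral_0^inf u^2*e^(-u) du
= Gamma(3)/2^3 = 2!/2^3 = 2/8

Answer: 1/4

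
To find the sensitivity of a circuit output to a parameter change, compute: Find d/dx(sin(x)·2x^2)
Product rule: (fg)'=f'g + fg'
f=sin(x), f'=cos(x)
g=2x^2, g'=4x

Answer: 2·cos(x)·x^2 + 4·sin(x)·x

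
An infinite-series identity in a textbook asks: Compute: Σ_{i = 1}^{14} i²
Using formula: Σ i^2=n(n+1)(2n+1)/6=14·15·29/6=1015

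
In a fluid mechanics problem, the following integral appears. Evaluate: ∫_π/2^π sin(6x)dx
Antiderivative: -cos(6x)/6
Evaluate at bounds: [-cos(6·π)/6] - [-cos(6·π/2)/6]
=(-(1) + (-1))/6=-1/3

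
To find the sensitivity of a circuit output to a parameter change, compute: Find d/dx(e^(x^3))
Chain rule: d/dx[e^u]=e^u · u' where u=x^3
u'=3x^2

Answer: 3x^2·e^(x^3)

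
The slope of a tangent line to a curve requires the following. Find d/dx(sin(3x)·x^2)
Product rule: (fg)'=f'g+fg'
f=sin(3x), f'=3·cos(3x)
g=x^2, g'=2x

Answer: 3·cos(3x)·x^2+2·sin(3x)·x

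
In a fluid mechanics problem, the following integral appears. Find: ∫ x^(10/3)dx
Power rule: ∫ x^(10/3) dx = x^(13/3)/(13/3)+C

Answer: (3/13)·x^(13/3)+C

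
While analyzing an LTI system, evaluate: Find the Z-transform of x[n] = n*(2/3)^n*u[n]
Using the property Z{n * a^n * u[n]}=az/(z-a)^2
With a=2/3: X(z)=(2/3)z/(z - 2/3)^2, |z| > 2/3

Answer: (2/3)z/(z - 2/3)^2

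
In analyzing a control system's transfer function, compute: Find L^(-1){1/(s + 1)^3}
L^(-1){1/(s-a)^n} = t^(n-1)·e^(at)/(n-1)!
Here a = -1, n = 3: t^2·e^(-t)/2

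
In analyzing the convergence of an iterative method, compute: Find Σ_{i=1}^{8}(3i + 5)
=3·Σ i+5·8=3·36+40=148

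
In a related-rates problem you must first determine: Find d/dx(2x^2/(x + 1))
Quotient rule: (f/g)'=(f'g - fg')/g²
f=2x^2, f'=4x
g=x + 1, g'=1

Answer: (4x·(x + 1) - 2x^2)/(x + 1)²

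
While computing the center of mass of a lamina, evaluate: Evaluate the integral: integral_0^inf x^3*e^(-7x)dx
This is a Gamma integral. Substitute u=7x (du=7 dx):
integral_0^inf x^3*e^(-7x) dx=(1/7^4) integral_0^inf u^3*e^(-u) du
=Gamma(4)/7^4=3!/7^4=6/2401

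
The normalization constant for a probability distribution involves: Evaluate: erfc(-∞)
erfc(x) = 1 - erf(x); erfc(-∞) = 1 - erf(-∞) = 1 - (-1) = 2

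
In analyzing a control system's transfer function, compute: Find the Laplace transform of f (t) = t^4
L{t^n}=n!/s^(n + 1)
L{t^4}=4!/s^5=24/s^5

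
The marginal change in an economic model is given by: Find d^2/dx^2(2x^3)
Apply power rule 2 times:
d^1: 6x^2
d^2: 12x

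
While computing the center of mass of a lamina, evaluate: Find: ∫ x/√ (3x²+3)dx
Let u=3x²+3, du=6x dx
∫ (1/6)·u^(-1/2) du=√u/3+C

Answer: √(3x²+3)/3+C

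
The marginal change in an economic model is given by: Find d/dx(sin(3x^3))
Chain rule: d/dx[sin(u)] = cos(u)·u' where u = 3x^3
u' = 9x^2

Answer: 9x^2·cos(3x^3)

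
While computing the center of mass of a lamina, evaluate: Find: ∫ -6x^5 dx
Using power rule: ∫ -6x^5 dx = -6/6 x^6 + C = -x^6 + C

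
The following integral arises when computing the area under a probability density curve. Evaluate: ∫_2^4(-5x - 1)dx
Step 1: Find antiderivative F(x) = (-5/2)x^2 - x
Step 2: F(4) - F(2) = -44 - (-12) = -32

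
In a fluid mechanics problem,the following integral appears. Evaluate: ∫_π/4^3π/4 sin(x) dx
Antiderivative: -cos(x)
Evaluate at bounds: [-cos(1·3π/4)/1] - [-cos(1·π/4)/1]
= (-(-√2/2) + (√2/2))/1 = √2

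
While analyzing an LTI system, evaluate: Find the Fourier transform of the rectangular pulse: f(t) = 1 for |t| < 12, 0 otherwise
F(omega) = integral from -12 to 12 of e^(-j*omega*t) dt
= 2*sin(12*omega)/omega = 24*sinc(12*omega/pi)

Answer: 2*sin(12*omega)/omega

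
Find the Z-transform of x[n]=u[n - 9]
Using the time-shift property: Z{u[n-9]} = z^(-9)*z/(z-1)
= z^(-8)/(z-1)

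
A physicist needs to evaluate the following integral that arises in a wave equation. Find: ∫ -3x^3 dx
Using power rule: ∫ -3x^3 dx=-3/4 x^4+C=(-3/4)x^4+C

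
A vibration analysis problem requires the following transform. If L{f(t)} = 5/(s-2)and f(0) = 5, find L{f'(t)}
L{f'(t)}=s·F(s) - f(0)=5s/(s-2) - 5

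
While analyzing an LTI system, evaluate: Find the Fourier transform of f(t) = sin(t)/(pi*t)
sin(W*t)/(pi*t)=(W/pi)*sinc(W*t/pi) is the impulse response of the ideal low-pass filter with cutoff W (here W=1).
Its Fourier transform is a rectangular function:
F(omega)=1 for |omega| < 1, 0 otherwise

Answer: rect(omega/2) [i.e., 1 for |omega| < 1, 0 otherwise]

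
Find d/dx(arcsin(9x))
d/dx[arcsin(u)]=u'/√(1-u²), u=9x, u'=9

Answer: 9/√(1 - 81x²)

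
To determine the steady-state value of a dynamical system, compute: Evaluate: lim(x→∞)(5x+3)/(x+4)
Divide numerator and denominator by x:
lim (5 + 3/x)/(1 + 4/x)=5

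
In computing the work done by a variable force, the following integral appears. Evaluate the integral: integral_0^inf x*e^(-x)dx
This is a Gamma integral. Substitute u = 1x:
integral_0^inf x * e^(-x) dx = (1/1^2) integral_0^inf u^1 * e^(-u) du
= Gamma(2)/1^2 = 1!/1^2 = 1/1

Answer: 1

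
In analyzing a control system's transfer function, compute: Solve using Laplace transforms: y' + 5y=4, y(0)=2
Take L of both sides: sY(s) - 2 + 5Y(s)=4/s
Y(s)(s + 5)=4/s + 2
Y(s)=4/(s(s + 5)) + 2/(s + 5)
Partial fractions: 4/(s(s + 5))=(4/5)/s - (4/5)/(s + 5)
So Y(s)=(4/5)/s + (6/5)/(s + 5)
Inverse transform (L^(-1){1/s}=1, L^(-1){1/(s + 5)}=e^(-5t)):

Answer: y(t)=4/5 + (6/5)·e^(-5t)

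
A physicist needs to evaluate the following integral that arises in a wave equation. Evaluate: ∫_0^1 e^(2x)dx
Antiderivative: (1/2)e^(2x)
Evaluate: (1/2)(e^2-1)

Answer: (e^2-1)/2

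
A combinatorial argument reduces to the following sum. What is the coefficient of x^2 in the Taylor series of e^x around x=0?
Taylor series of e^x=Σ x^n/n!
Coefficient of x^2=1/2!=1/2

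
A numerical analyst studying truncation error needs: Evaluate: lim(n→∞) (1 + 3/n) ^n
This is the definition of e^3: lim(1 + 3/n)^n=e^3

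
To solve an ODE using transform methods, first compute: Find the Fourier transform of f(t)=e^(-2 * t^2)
The Fourier transform of a Gaussian e^(-a*t^2) is sqrt(pi/a)*e^(-omega^2/(4a)).
With a = 2: F(omega) = sqrt(pi/2)*e^(-omega^2/8)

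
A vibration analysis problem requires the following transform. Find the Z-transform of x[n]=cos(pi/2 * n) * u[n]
Z{cos(w0 * n) * u[n]} = z(z - cos(w0))/(z^2 - 2z * cos(w0) + 1)
With w0 = pi/2: X(z) = z(z - cos(pi/2))/(z^2 - 2z * cos(pi/2) + 1)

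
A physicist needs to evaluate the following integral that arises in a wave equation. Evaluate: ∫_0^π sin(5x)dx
Antiderivative: -cos(5x)/5
Evaluate at bounds: [-cos(5·π)/5] - [-cos(5·0)/5]
= (-(-1)+(1))/5 = 2/5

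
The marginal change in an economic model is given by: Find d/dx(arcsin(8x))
d/dx[arcsin(u)] = u'/√(1-u²), u = 8x, u' = 8

Answer: 8/√(1 - 64x²)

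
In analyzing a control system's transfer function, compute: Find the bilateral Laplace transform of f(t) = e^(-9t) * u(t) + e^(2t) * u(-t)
For e^(-9t)*u(t): L = 1/(s+9), Re(s) > -9
For e^(2t)*u(-t): L = -1/(s-2), Re(s) < 2
Combined: F(s) = 1/(s+9)-1/(s-2), -9 < Re(s) < 2

Answer: 1/(s+9)-1/(s-2), ROC: -9 < Re(s) < 2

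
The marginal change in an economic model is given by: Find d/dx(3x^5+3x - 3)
Power rule: d/dx(ax^n) = n·a·x^(n-1)
Term by term: 15·x^4+3

Answer: 15x^4+3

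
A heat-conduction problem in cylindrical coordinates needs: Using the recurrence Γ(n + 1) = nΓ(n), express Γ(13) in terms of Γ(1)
Γ(13) = 12Γ(12) = 12·11Γ(11) = ... = 12!·Γ(1) = 479001600·Γ(1)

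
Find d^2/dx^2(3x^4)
Apply power rule 2 times:
d^1: 12x^3
d^2: 36x^2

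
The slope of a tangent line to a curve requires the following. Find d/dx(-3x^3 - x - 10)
Power rule: d/dx(ax^n)=n·a·x^(n-1)
Term by term: -9·x^2-1

Answer: -9x^2-1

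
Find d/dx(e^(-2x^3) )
Chain rule: d/dx[e^u]=e^u · u' where u=-2x^3
u'=-6x^2

Answer: -6x^2·e^(-2x^3)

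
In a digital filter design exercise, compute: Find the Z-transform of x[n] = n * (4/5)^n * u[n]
Using the property Z{n*a^n*u[n]}=az/(z-a)^2
With a=4/5: X(z)=(4/5)z/(z - 4/5)^2, |z| > 4/5

Answer: (4/5)z/(z - 4/5)^2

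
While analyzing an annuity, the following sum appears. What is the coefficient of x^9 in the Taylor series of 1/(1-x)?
1/(1-x) = Σ x^n for |x|<1
All coefficients are 1

Answer: 1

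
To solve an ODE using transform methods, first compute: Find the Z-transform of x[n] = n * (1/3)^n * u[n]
Using the property Z{n*a^n*u[n]} = az/(z-a)^2
With a = 1/3: X(z) = (1/3)z/(z - 1/3)^2, |z| > 1/3

Answer: (1/3)z/(z - 1/3)^2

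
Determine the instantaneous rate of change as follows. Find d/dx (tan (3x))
Chain rule: d/dx[tan(u)] = sec²(u)·u' where u = 3x
u' = 3

Answer: 3·sec²(3x)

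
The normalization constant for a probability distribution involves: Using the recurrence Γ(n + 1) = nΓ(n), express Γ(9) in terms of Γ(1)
Γ(9) = 8Γ(8) = 8·7Γ(7) = ... = 8!·Γ(1) = 40320·Γ(1)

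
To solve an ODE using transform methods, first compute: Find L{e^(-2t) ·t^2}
First shifting: L{e^(at)f(t)}=F(s-a)
L{t^2}=2/s^3
Shift s → s+2: 2/(s+2)^3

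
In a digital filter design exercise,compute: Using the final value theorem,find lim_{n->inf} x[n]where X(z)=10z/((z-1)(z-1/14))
Final value theorem: lim x[n]=lim_{z->1} (z-1) * X(z)
(z-1) * X(z)=10z/(z-1/14)
As z->1: 10/(1 - 1/14)=10/(13/14)=140/13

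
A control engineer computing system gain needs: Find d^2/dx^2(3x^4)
Apply power rule 2 times:
d^1: 12x^3
d^2: 36x^2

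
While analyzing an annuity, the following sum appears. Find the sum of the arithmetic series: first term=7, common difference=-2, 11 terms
Last term: a_n = 7 + (11 - 1)·-2 = -13
Sum = n(a_1 + a_n)/2 = 11(7 + (-13))/2 = -33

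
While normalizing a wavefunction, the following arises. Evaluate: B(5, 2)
B(x,y) = Γ(x)Γ(y)/Γ(x + y) = (x-1)!(y-1)!/(x + y-1)!
B(5,2) = 4!·1!/6! = 1/30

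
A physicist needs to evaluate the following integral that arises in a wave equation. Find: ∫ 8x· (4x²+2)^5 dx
Let u=4x² + 2, du=8x dx
∫ u^5 du=u^6/6 + C

Answer: (4x² + 2)^6/6 + C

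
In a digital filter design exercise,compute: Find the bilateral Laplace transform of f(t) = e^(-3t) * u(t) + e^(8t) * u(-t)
For e^(-3t)*u(t): L=1/(s+3), Re(s) > -3
For e^(8t)*u(-t): L=-1/(s-8), Re(s) < 8
Combined: F(s)=1/(s+3)-1/(s-8), -3 < Re(s) < 8

Answer: 1/(s+3)-1/(s-8), ROC: -3 < Re(s) < 8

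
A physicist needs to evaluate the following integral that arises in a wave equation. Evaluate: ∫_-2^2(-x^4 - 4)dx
Step 1: Find antiderivative F(x) = (-1/5)x^5-4x
Step 2: F(2) - F(-2) = -72/5 - (72/5) = -144/5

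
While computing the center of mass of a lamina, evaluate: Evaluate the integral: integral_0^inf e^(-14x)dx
integral_0^inf e^(-14x) dx=[-1/14*e^(-14x)]_0^inf
=0 - (-1/14)=1/14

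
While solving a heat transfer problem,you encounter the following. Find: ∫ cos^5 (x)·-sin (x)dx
Let u = cos(x), du = -sin(x) dx
∫ u^5 du = u^6/6+C

Answer: cos^6(x)/6+C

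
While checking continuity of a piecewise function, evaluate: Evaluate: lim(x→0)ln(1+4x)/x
L'Hôpital (0/0): lim 4/(1 + 4x) / 1=4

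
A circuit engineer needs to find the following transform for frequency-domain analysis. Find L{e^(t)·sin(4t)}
First shifting: L{e^(at)f(t)} = F(s-a)
L{sin(4t)} = 4/(s² + 16)
Shift: 4/((s-1)² + 16)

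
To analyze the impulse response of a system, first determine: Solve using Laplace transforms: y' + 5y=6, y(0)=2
Take L of both sides: sY(s) - 2 + 5Y(s) = 6/s
Y(s)(s + 5) = 6/s + 2
Y(s) = 6/(s(s + 5)) + 2/(s + 5)
Partial fractions: 6/(s(s + 5)) = (6/5)/s - (6/5)/(s + 5)
So Y(s) = (6/5)/s + (4/5)/(s + 5)
Inverse transform (L^(-1){1/s} = 1, L^(-1){1/(s + 5)} = e^(-5t)):

Answer: y(t) = 6/5 + (4/5)·e^(-5t)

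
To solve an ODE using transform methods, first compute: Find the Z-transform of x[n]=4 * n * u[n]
Z{n * u[n]}=z/(z-1)^2
By linearity: Z{4 * n * u[n]}=4z/(z-1)^2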